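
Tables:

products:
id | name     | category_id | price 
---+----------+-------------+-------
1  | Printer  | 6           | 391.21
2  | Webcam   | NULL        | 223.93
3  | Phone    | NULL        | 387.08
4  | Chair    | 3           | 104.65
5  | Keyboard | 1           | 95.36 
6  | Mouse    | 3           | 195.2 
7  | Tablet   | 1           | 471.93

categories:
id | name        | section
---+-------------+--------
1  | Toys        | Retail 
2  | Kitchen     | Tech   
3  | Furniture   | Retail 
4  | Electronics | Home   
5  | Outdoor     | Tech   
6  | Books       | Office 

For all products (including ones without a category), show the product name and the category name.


LEFT JOIN keeps every row from products (the left table); where category_id has no match in categories, the category columns become NULL. Walk through each product:
  - product 1 (Printer): category_id=6 -> matches Books
  - product 2 (Webcam): category_id=NULL, no match -> kept with NULL
  - product 3 (Phone): category_id=NULL, no match -> kept with NULL
  - product 4 (Chair): category_id=3 -> matches Furniture
  - product 5 (Keyboard): category_id=1 -> matches Toys
  - product 6 (Mouse): category_id=3 -> matches Furniture
  - product 7 (Tablet): category_id=1 -> matches Toys
All 7 rows appear; 2 have NULL category.

SQL:
SELECT a.name, b.name AS category
FROM products a
LEFT JOIN categories b ON a.category_id = b.id

Result:
name     | category 
---------+----------
Printer  | Books    
Webcam   | NULL     
Phone    | NULL     
Chair    | Furniture
Keyboard | Toys     
Mouse    | Furniture
Tablet   | Toys     


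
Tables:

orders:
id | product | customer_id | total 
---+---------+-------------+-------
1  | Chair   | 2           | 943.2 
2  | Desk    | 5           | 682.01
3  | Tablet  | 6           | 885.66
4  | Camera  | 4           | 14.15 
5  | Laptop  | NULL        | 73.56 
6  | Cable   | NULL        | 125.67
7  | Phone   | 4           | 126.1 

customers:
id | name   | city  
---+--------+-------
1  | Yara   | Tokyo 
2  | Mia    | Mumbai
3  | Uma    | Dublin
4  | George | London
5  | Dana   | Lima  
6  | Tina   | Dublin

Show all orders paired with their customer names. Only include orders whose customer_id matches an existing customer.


INNER JOIN keeps only orders rows whose customer_id matches an id in customers. Walk through each order:
  - order 1 (Chair): customer_id=2 -> matches Mia
  - order 2 (Desk): customer_id=5 -> matches Dana
  - order 3 (Tablet): customer_id=6 -> matches Tina
  - order 4 (Camera): customer_id=4 -> matches George
  - order 5 (Laptop): customer_id=NULL, no match -> dropped
  - order 6 (Cable): customer_id=NULL, no match -> dropped
  - order 7 (Phone): customer_id=4 -> matches George
So 2 of 7 rows are dropped.

SQL:
SELECT a.product, b.name AS customer
FROM orders a
INNER JOIN customers b ON a.customer_id = b.id

Result:
product | customer
--------+---------
Chair   | Mia     
Desk    | Dana    
Tablet  | Tina    
Camera  | George  
Phone   | George  


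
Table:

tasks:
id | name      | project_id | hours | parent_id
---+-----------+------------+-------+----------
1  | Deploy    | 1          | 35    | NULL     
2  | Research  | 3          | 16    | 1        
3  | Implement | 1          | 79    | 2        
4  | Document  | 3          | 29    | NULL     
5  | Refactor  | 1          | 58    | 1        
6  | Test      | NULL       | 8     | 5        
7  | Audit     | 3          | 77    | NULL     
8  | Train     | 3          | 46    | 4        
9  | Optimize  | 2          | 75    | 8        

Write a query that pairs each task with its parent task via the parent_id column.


This is a self-join: tasks is joined to a second copy of itself, matching each row's parent_id to another row's id. Use LEFT JOIN so rows with parent_id=NULL are kept.
  - task 1 (Deploy): parent_id=NULL -> NULL
  - task 2 (Research): parent_id=1 -> Deploy
  - task 3 (Implement): parent_id=2 -> Research
  - task 4 (Document): parent_id=NULL -> NULL
  - task 5 (Refactor): parent_id=1 -> Deploy
  - task 6 (Test): parent_id=5 -> Refactor
  - task 7 (Audit): parent_id=NULL -> NULL
  - task 8 (Train): parent_id=4 -> Document
  - task 9 (Optimize): parent_id=8 -> Train

SQL:
SELECT a.name AS item, b.name AS parent
FROM tasks a
LEFT JOIN tasks b ON a.parent_id = b.id

Result:
item      | parent  
----------+---------
Deploy    | NULL    
Research  | Deploy  
Implement | Research
Document  | NULL    
Refactor  | Deploy  
Test      | Refactor
Audit     | NULL    
Train     | Document
Optimize  | Train   


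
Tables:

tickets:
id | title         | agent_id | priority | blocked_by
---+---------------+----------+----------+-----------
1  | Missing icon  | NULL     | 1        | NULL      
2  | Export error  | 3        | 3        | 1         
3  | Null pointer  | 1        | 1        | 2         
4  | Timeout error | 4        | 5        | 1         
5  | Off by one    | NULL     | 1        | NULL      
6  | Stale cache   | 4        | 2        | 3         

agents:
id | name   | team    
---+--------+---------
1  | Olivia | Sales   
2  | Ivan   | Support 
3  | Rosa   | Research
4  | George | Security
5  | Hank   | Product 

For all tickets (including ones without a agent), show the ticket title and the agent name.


LEFT JOIN keeps every row from tickets (the left table); where agent_id has no match in agents, the agent columns become NULL. Walk through each ticket:
  - ticket 1 (Missing icon): agent_id=NULL, no match -> kept with NULL
  - ticket 2 (Export error): agent_id=3 -> matches Rosa
  - ticket 3 (Null pointer): agent_id=1 -> matches Olivia
  - ticket 4 (Timeout error): agent_id=4 -> matches George
  - ticket 5 (Off by one): agent_id=NULL, no match -> kept with NULL
  - ticket 6 (Stale cache): agent_id=4 -> matches George
All 6 rows appear; 2 have NULL agent.

SQL:
SELECT a.title, b.name AS agent
FROM tickets a
LEFT JOIN agents b ON a.agent_id = b.id

Result:
title         | agent 
--------------+-------
Missing icon  | NULL  
Export error  | Rosa  
Null pointer  | Olivia
Timeout error | George
Off by one    | NULL  
Stale cache   | George


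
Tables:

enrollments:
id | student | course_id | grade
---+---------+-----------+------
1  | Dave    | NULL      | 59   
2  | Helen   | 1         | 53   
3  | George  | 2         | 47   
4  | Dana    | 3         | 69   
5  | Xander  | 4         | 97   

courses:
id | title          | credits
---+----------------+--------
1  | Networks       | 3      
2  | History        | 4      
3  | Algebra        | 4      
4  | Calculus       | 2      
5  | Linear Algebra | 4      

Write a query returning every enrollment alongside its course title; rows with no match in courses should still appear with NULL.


LEFT JOIN keeps every row from enrollments (the left table); where course_id has no match in courses, the course columns become NULL. Walk through each enrollment:
  - enrollment 1 (Dave): course_id=NULL, no match -> kept with NULL
  - enrollment 2 (Helen): course_id=1 -> matches Networks
  - enrollment 3 (George): course_id=2 -> matches History
  - enrollment 4 (Dana): course_id=3 -> matches Algebra
  - enrollment 5 (Xander): course_id=4 -> matches Calculus
All 5 rows appear; 1 has NULL course.

SQL:
SELECT a.student, b.title AS course
FROM enrollments a
LEFT JOIN courses b ON a.course_id = b.id

Result:
student | course  
--------+---------
Dave    | NULL    
Helen   | Networks
George  | History 
Dana    | Algebra 
Xander  | Calculus


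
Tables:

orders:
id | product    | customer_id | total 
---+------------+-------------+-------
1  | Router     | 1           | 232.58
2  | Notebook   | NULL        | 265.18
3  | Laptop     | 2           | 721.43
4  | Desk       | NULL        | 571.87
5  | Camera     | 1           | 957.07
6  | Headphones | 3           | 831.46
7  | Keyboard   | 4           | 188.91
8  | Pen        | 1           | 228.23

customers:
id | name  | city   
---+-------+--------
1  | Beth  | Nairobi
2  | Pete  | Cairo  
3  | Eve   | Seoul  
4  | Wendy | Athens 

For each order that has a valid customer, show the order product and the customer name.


INNER JOIN keeps only orders rows whose customer_id matches an id in customers. Walk through each order:
  - order 1 (Router): customer_id=1 -> matches Beth
  - order 2 (Notebook): customer_id=NULL, no match -> dropped
  - order 3 (Laptop): customer_id=2 -> matches Pete
  - order 4 (Desk): customer_id=NULL, no match -> dropped
  - order 5 (Camera): customer_id=1 -> matches Beth
  - order 6 (Headphones): customer_id=3 -> matches Eve
  - order 7 (Keyboard): customer_id=4 -> matches Wendy
  - order 8 (Pen): customer_id=1 -> matches Beth
So 2 of 8 rows are dropped.

SQL:
SELECT a.product, b.name AS customer
FROM orders a
INNER JOIN customers b ON a.customer_id = b.id

Result:
product    | customer
-----------+---------
Router     | Beth    
Laptop     | Pete    
Camera     | Beth    
Headphones | Eve     
Keyboard   | Wendy   
Pen        | Beth    


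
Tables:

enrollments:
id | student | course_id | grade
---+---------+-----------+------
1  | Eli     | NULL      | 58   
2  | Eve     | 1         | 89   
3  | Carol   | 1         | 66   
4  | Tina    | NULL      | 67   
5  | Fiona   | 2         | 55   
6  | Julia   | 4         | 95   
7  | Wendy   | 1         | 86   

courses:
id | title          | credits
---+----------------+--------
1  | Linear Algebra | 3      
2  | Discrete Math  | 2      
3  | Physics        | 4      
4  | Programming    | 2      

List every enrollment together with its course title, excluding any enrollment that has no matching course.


INNER JOIN keeps only enrollments rows whose course_id matches an id in courses. Walk through each enrollment:
  - enrollment 1 (Eli): course_id=NULL, no match -> dropped
  - enrollment 2 (Eve): course_id=1 -> matches Linear Algebra
  - enrollment 3 (Carol): course_id=1 -> matches Linear Algebra
  - enrollment 4 (Tina): course_id=NULL, no match -> dropped
  - enrollment 5 (Fiona): course_id=2 -> matches Discrete Math
  - enrollment 6 (Julia): course_id=4 -> matches Programming
  - enrollment 7 (Wendy): course_id=1 -> matches Linear Algebra
So 2 of 7 rows are dropped.

SQL:
SELECT a.student, b.title AS course
FROM enrollments a
INNER JOIN courses b ON a.course_id = b.id

Result:
student | course        
--------+---------------
Eve     | Linear Algebra
Carol   | Linear Algebra
Fiona   | Discrete Math 
Julia   | Programming   
Wendy   | Linear Algebra


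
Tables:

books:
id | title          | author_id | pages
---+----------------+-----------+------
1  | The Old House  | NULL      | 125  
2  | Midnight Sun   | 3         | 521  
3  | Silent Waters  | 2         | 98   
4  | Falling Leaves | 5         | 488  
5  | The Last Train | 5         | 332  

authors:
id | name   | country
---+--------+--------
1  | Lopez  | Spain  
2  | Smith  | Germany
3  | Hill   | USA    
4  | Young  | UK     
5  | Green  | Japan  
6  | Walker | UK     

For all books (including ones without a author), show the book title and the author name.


LEFT JOIN keeps every row from books (the left table); where author_id has no match in authors, the author columns become NULL. Walk through each book:
  - book 1 (The Old House): author_id=NULL, no match -> kept with NULL
  - book 2 (Midnight Sun): author_id=3 -> matches Hill
  - book 3 (Silent Waters): author_id=2 -> matches Smith
  - book 4 (Falling Leaves): author_id=5 -> matches Green
  - book 5 (The Last Train): author_id=5 -> matches Green
All 5 rows appear; 1 has NULL author.

SQL:
SELECT a.title, b.name AS author
FROM books a
LEFT JOIN authors b ON a.author_id = b.id

Result:
title          | author
---------------+-------
The Old House  | NULL  
Midnight Sun   | Hill  
Silent Waters  | Smith 
Falling Leaves | Green 
The Last Train | Green 


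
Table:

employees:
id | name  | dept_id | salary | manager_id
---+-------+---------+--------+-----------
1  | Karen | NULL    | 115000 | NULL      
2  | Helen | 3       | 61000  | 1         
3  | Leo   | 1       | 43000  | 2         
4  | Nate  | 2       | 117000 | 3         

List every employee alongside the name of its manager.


This is a self-join: employees is joined to a second copy of itself, matching each row's manager_id to another row's id. Use LEFT JOIN so rows with manager_id=NULL are kept.
  - employee 1 (Karen): manager_id=NULL -> NULL
  - employee 2 (Helen): manager_id=1 -> Karen
  - employee 3 (Leo): manager_id=2 -> Helen
  - employee 4 (Nate): manager_id=3 -> Leo

SQL:
SELECT a.name AS item, b.name AS manager
FROM employees a
LEFT JOIN employees b ON a.manager_id = b.id

Result:
item  | manager
------+--------
Karen | NULL   
Helen | Karen  
Leo   | Helen  
Nate  | Leo    


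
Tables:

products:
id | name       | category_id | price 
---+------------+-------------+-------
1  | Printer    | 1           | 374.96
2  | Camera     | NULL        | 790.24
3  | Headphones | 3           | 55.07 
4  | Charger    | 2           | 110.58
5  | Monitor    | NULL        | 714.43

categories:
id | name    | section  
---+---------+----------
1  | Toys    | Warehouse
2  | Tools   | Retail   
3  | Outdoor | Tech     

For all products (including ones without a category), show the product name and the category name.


LEFT JOIN keeps every row from products (the left table); where category_id has no match in categories, the category columns become NULL. Walk through each product:
  - product 1 (Printer): category_id=1 -> matches Toys
  - product 2 (Camera): category_id=NULL, no match -> kept with NULL
  - product 3 (Headphones): category_id=3 -> matches Outdoor
  - product 4 (Charger): category_id=2 -> matches Tools
  - product 5 (Monitor): category_id=NULL, no match -> kept with NULL
All 5 rows appear; 2 have NULL category.

SQL:
SELECT a.name, b.name AS category
FROM products a
LEFT JOIN categories b ON a.category_id = b.id

Result:
name       | category
-----------+---------
Printer    | Toys    
Camera     | NULL    
Headphones | Outdoor 
Charger    | Tools   
Monitor    | NULL    


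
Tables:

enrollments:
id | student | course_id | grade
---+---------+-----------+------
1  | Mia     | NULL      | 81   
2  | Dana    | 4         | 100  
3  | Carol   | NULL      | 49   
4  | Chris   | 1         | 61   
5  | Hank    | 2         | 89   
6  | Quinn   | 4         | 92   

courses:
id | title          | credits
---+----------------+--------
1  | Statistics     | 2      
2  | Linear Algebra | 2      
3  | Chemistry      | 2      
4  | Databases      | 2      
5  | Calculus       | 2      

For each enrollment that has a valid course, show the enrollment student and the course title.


INNER JOIN keeps only enrollments rows whose course_id matches an id in courses. Walk through each enrollment:
  - enrollment 1 (Mia): course_id=NULL, no match -> dropped
  - enrollment 2 (Dana): course_id=4 -> matches Databases
  - enrollment 3 (Carol): course_id=NULL, no match -> dropped
  - enrollment 4 (Chris): course_id=1 -> matches Statistics
  - enrollment 5 (Hank): course_id=2 -> matches Linear Algebra
  - enrollment 6 (Quinn): course_id=4 -> matches Databases
So 2 of 6 rows are dropped.

SQL:
SELECT a.student, b.title AS course
FROM enrollments a
INNER JOIN courses b ON a.course_id = b.id

Result:
student | course        
--------+---------------
Dana    | Databases     
Chris   | Statistics    
Hank    | Linear Algebra
Quinn   | Databases     


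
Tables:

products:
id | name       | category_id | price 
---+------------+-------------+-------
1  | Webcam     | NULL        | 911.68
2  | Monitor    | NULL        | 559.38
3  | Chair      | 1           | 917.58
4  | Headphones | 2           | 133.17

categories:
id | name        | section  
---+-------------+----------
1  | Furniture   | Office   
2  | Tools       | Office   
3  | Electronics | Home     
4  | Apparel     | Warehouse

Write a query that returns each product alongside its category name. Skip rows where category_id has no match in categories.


INNER JOIN keeps only products rows whose category_id matches an id in categories. Walk through each product:
  - product 1 (Webcam): category_id=NULL, no match -> dropped
  - product 2 (Monitor): category_id=NULL, no match -> dropped
  - product 3 (Chair): category_id=1 -> matches Furniture
  - product 4 (Headphones): category_id=2 -> matches Tools
So 2 of 4 rows are dropped.

SQL:
SELECT a.name, b.name AS category
FROM products a
INNER JOIN categories b ON a.category_id = b.id

Result:
name       | category 
-----------+----------
Chair      | Furniture
Headphones | Tools    


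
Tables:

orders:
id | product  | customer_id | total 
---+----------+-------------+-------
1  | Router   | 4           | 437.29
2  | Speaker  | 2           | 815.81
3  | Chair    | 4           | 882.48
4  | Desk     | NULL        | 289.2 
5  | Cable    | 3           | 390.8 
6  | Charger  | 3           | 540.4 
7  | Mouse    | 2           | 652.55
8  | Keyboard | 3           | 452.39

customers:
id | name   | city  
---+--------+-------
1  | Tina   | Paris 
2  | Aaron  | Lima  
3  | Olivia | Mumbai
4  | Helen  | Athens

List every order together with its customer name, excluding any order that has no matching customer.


INNER JOIN keeps only orders rows whose customer_id matches an id in customers. Walk through each order:
  - order 1 (Router): customer_id=4 -> matches Helen
  - order 2 (Speaker): customer_id=2 -> matches Aaron
  - order 3 (Chair): customer_id=4 -> matches Helen
  - order 4 (Desk): customer_id=NULL, no match -> dropped
  - order 5 (Cable): customer_id=3 -> matches Olivia
  - order 6 (Charger): customer_id=3 -> matches Olivia
  - order 7 (Mouse): customer_id=2 -> matches Aaron
  - order 8 (Keyboard): customer_id=3 -> matches Olivia
So 1 of 8 rows is dropped.

SQL:
SELECT a.product, b.name AS customer
FROM orders a
INNER JOIN customers b ON a.customer_id = b.id

Result:
product  | customer
---------+---------
Router   | Helen   
Speaker  | Aaron   
Chair    | Helen   
Cable    | Olivia  
Charger  | Olivia  
Mouse    | Aaron   
Keyboard | Olivia  


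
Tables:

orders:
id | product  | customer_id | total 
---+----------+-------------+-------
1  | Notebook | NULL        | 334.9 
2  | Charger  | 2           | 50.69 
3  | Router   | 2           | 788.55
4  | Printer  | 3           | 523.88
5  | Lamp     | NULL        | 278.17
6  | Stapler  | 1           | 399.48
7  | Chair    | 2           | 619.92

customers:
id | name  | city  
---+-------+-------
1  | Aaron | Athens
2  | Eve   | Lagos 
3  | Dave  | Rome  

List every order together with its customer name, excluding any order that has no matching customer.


INNER JOIN keeps only orders rows whose customer_id matches an id in customers. Walk through each order:
  - order 1 (Notebook): customer_id=NULL, no match -> dropped
  - order 2 (Charger): customer_id=2 -> matches Eve
  - order 3 (Router): customer_id=2 -> matches Eve
  - order 4 (Printer): customer_id=3 -> matches Dave
  - order 5 (Lamp): customer_id=NULL, no match -> dropped
  - order 6 (Stapler): customer_id=1 -> matches Aaron
  - order 7 (Chair): customer_id=2 -> matches Eve
So 2 of 7 rows are dropped.

SQL:
SELECT a.product, b.name AS customer
FROM orders a
INNER JOIN customers b ON a.customer_id = b.id

Result:
product | customer
--------+---------
Charger | Eve     
Router  | Eve     
Printer | Dave    
Stapler | Aaron   
Chair   | Eve     


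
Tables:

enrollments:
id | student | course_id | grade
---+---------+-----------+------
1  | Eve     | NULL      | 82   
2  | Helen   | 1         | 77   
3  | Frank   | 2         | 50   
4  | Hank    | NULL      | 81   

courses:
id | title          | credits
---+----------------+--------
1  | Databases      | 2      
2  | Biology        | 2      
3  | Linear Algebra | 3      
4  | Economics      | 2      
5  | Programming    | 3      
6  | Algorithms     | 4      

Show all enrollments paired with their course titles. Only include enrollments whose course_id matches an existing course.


INNER JOIN keeps only enrollments rows whose course_id matches an id in courses. Walk through each enrollment:
  - enrollment 1 (Eve): course_id=NULL, no match -> dropped
  - enrollment 2 (Helen): course_id=1 -> matches Databases
  - enrollment 3 (Frank): course_id=2 -> matches Biology
  - enrollment 4 (Hank): course_id=NULL, no match -> dropped
So 2 of 4 rows are dropped.

SQL:
SELECT a.student, b.title AS course
FROM enrollments a
INNER JOIN courses b ON a.course_id = b.id

Result:
student | course   
--------+----------
Helen   | Databases
Frank   | Biology  


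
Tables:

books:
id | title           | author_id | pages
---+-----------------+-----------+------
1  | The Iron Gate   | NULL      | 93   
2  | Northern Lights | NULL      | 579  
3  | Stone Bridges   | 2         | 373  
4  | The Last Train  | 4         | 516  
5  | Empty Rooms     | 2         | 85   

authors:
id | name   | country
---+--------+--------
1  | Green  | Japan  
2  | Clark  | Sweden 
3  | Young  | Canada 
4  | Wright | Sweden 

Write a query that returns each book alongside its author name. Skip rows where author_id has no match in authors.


INNER JOIN keeps only books rows whose author_id matches an id in authors. Walk through each book:
  - book 1 (The Iron Gate): author_id=NULL, no match -> dropped
  - book 2 (Northern Lights): author_id=NULL, no match -> dropped
  - book 3 (Stone Bridges): author_id=2 -> matches Clark
  - book 4 (The Last Train): author_id=4 -> matches Wright
  - book 5 (Empty Rooms): author_id=2 -> matches Clark
So 2 of 5 rows are dropped.

SQL:
SELECT a.title, b.name AS author
FROM books a
INNER JOIN authors b ON a.author_id = b.id

Result:
title          | author
---------------+-------
Stone Bridges  | Clark 
The Last Train | Wright
Empty Rooms    | Clark 


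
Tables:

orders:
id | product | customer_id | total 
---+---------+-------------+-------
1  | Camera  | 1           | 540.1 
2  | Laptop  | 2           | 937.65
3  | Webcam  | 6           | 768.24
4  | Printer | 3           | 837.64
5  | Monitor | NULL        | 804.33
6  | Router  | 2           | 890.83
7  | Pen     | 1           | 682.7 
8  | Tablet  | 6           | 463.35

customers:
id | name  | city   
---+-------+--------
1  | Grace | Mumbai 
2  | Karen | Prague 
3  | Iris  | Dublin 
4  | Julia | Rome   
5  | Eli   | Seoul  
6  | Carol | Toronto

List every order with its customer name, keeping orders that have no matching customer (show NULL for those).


LEFT JOIN keeps every row from orders (the left table); where customer_id has no match in customers, the customer columns become NULL. Walk through each order:
  - order 1 (Camera): customer_id=1 -> matches Grace
  - order 2 (Laptop): customer_id=2 -> matches Karen
  - order 3 (Webcam): customer_id=6 -> matches Carol
  - order 4 (Printer): customer_id=3 -> matches Iris
  - order 5 (Monitor): customer_id=NULL, no match -> kept with NULL
  - order 6 (Router): customer_id=2 -> matches Karen
  - order 7 (Pen): customer_id=1 -> matches Grace
  - order 8 (Tablet): customer_id=6 -> matches Carol
All 8 rows appear; 1 has NULL customer.

SQL:
SELECT a.product, b.name AS customer
FROM orders a
LEFT JOIN customers b ON a.customer_id = b.id

Result:
product | customer
--------+---------
Camera  | Grace   
Laptop  | Karen   
Webcam  | Carol   
Printer | Iris    
Monitor | NULL    
Router  | Karen   
Pen     | Grace   
Tablet  | Carol   


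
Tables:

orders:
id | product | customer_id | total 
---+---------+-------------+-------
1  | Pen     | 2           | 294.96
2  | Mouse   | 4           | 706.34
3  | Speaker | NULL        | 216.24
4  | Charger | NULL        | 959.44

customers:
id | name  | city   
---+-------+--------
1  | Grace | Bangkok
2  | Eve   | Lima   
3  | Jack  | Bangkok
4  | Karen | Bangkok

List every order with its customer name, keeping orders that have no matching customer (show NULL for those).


LEFT JOIN keeps every row from orders (the left table); where customer_id has no match in customers, the customer columns become NULL. Walk through each order:
  - order 1 (Pen): customer_id=2 -> matches Eve
  - order 2 (Mouse): customer_id=4 -> matches Karen
  - order 3 (Speaker): customer_id=NULL, no match -> kept with NULL
  - order 4 (Charger): customer_id=NULL, no match -> kept with NULL
All 4 rows appear; 2 have NULL customer.

SQL:
SELECT a.product, b.name AS customer
FROM orders a
LEFT JOIN customers b ON a.customer_id = b.id

Result:
product | customer
--------+---------
Pen     | Eve     
Mouse   | Karen   
Speaker | NULL    
Charger | NULL    


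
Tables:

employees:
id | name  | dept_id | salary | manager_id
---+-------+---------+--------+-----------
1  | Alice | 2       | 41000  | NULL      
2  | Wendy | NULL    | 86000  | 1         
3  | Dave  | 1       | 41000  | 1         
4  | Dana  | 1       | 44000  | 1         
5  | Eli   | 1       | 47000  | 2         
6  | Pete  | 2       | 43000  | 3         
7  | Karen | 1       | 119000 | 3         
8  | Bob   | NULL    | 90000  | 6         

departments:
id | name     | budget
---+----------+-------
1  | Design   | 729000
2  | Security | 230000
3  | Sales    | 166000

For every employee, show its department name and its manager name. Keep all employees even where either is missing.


Two LEFT JOINs from the same base table employees: one to departments via dept_id, one to employees itself via manager_id. Both are LEFT so every employee is preserved.
Match against departments:
  - employee 1 (Alice): dept_id=2 -> matches Security
  - employee 2 (Wendy): dept_id=NULL, no match -> kept with NULL
  - employee 3 (Dave): dept_id=1 -> matches Design
  - employee 4 (Dana): dept_id=1 -> matches Design
  - employee 5 (Eli): dept_id=1 -> matches Design
  - employee 6 (Pete): dept_id=2 -> matches Security
  - employee 7 (Karen): dept_id=1 -> matches Design
  - employee 8 (Bob): dept_id=NULL, no match -> kept with NULL
Match against employees (self):
  - employee 1 (Alice): manager_id=NULL -> NULL
  - employee 2 (Wendy): manager_id=1 -> Alice
  - employee 3 (Dave): manager_id=1 -> Alice
  - employee 4 (Dana): manager_id=1 -> Alice
  - employee 5 (Eli): manager_id=2 -> Wendy
  - employee 6 (Pete): manager_id=3 -> Dave
  - employee 7 (Karen): manager_id=3 -> Dave
  - employee 8 (Bob): manager_id=6 -> Pete

SQL:
SELECT a.name, b.name AS department, c.name AS manager
FROM employees a
LEFT JOIN departments b ON a.dept_id = b.id
LEFT JOIN employees c ON a.manager_id = c.id

Result:
name  | department | manager
------+------------+--------
Alice | Security   | NULL   
Wendy | NULL       | Alice  
Dave  | Design     | Alice  
Dana  | Design     | Alice  
Eli   | Design     | Wendy  
Pete  | Security   | Dave   
Karen | Design     | Dave   
Bob   | NULL       | Pete   


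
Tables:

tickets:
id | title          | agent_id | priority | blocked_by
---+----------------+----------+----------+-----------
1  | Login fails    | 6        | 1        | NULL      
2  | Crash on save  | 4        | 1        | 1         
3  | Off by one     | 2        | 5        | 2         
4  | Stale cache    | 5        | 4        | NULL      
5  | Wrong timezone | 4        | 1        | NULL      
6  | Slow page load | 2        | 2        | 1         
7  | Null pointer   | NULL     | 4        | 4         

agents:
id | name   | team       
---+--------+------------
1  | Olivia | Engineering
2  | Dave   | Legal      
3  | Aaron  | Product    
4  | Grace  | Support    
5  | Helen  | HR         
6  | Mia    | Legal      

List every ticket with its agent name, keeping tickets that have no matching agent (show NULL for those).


LEFT JOIN keeps every row from tickets (the left table); where agent_id has no match in agents, the agent columns become NULL. Walk through each ticket:
  - ticket 1 (Login fails): agent_id=6 -> matches Mia
  - ticket 2 (Crash on save): agent_id=4 -> matches Grace
  - ticket 3 (Off by one): agent_id=2 -> matches Dave
  - ticket 4 (Stale cache): agent_id=5 -> matches Helen
  - ticket 5 (Wrong timezone): agent_id=4 -> matches Grace
  - ticket 6 (Slow page load): agent_id=2 -> matches Dave
  - ticket 7 (Null pointer): agent_id=NULL, no match -> kept with NULL
All 7 rows appear; 1 has NULL agent.

SQL:
SELECT a.title, b.name AS agent
FROM tickets a
LEFT JOIN agents b ON a.agent_id = b.id

Result:
title          | agent
---------------+------
Login fails    | Mia  
Crash on save  | Grace
Off by one     | Dave 
Stale cache    | Helen
Wrong timezone | Grace
Slow page load | Dave 
Null pointer   | NULL 


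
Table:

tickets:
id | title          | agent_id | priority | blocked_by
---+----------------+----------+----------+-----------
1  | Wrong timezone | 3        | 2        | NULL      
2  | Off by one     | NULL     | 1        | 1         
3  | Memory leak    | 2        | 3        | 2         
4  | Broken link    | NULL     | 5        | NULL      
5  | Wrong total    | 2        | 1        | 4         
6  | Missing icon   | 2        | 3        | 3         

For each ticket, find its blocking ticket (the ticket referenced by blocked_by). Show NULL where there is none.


This is a self-join: tickets is joined to a second copy of itself, matching each row's blocked_by to another row's id. Use LEFT JOIN so rows with blocked_by=NULL are kept.
  - ticket 1 (Wrong timezone): blocked_by=NULL -> NULL
  - ticket 2 (Off by one): blocked_by=1 -> Wrong timezone
  - ticket 3 (Memory leak): blocked_by=2 -> Off by one
  - ticket 4 (Broken link): blocked_by=NULL -> NULL
  - ticket 5 (Wrong total): blocked_by=4 -> Broken link
  - ticket 6 (Missing icon): blocked_by=3 -> Memory leak

SQL:
SELECT a.title AS item, b.title AS blocked_by
FROM tickets a
LEFT JOIN tickets b ON a.blocked_by = b.id

Result:
item           | blocked_by    
---------------+---------------
Wrong timezone | NULL          
Off by one     | Wrong timezone
Memory leak    | Off by one    
Broken link    | NULL          
Wrong total    | Broken link   
Missing icon   | Memory leak   


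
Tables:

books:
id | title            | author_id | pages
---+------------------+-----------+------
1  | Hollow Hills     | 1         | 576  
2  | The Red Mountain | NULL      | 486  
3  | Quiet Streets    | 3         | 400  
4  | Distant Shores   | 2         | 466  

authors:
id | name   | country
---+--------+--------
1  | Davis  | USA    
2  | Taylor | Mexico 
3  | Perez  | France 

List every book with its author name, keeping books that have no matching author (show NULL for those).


LEFT JOIN keeps every row from books (the left table); where author_id has no match in authors, the author columns become NULL. Walk through each book:
  - book 1 (Hollow Hills): author_id=1 -> matches Davis
  - book 2 (The Red Mountain): author_id=NULL, no match -> kept with NULL
  - book 3 (Quiet Streets): author_id=3 -> matches Perez
  - book 4 (Distant Shores): author_id=2 -> matches Taylor
All 4 rows appear; 1 has NULL author.

SQL:
SELECT a.title, b.name AS author
FROM books a
LEFT JOIN authors b ON a.author_id = b.id

Result:
title            | author
-----------------+-------
Hollow Hills     | Davis 
The Red Mountain | NULL  
Quiet Streets    | Perez 
Distant Shores   | Taylor


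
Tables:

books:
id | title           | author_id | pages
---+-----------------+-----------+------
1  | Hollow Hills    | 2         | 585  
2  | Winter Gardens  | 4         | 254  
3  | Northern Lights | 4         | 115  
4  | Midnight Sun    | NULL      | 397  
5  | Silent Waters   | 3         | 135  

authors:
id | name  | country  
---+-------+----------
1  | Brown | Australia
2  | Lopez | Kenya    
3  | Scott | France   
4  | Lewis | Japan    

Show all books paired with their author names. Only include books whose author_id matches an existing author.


INNER JOIN keeps only books rows whose author_id matches an id in authors. Walk through each book:
  - book 1 (Hollow Hills): author_id=2 -> matches Lopez
  - book 2 (Winter Gardens): author_id=4 -> matches Lewis
  - book 3 (Northern Lights): author_id=4 -> matches Lewis
  - book 4 (Midnight Sun): author_id=NULL, no match -> dropped
  - book 5 (Silent Waters): author_id=3 -> matches Scott
So 1 of 5 rows is dropped.

SQL:
SELECT a.title, b.name AS author
FROM books a
INNER JOIN authors b ON a.author_id = b.id

Result:
title           | author
----------------+-------
Hollow Hills    | Lopez 
Winter Gardens  | Lewis 
Northern Lights | Lewis 
Silent Waters   | Scott 


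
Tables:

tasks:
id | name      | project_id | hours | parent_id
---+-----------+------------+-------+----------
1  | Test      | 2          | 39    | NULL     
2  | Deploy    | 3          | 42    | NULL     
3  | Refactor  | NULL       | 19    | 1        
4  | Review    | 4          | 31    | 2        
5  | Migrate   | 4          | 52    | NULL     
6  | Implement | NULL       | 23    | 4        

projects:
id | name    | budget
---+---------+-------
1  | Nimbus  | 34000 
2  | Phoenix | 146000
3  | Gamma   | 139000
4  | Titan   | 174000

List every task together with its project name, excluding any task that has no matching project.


INNER JOIN keeps only tasks rows whose project_id matches an id in projects. Walk through each task:
  - task 1 (Test): project_id=2 -> matches Phoenix
  - task 2 (Deploy): project_id=3 -> matches Gamma
  - task 3 (Refactor): project_id=NULL, no match -> dropped
  - task 4 (Review): project_id=4 -> matches Titan
  - task 5 (Migrate): project_id=4 -> matches Titan
  - task 6 (Implement): project_id=NULL, no match -> dropped
So 2 of 6 rows are dropped.

SQL:
SELECT a.name, b.name AS project
FROM tasks a
INNER JOIN projects b ON a.project_id = b.id

Result:
name    | project
--------+--------
Test    | Phoenix
Deploy  | Gamma  
Review  | Titan  
Migrate | Titan  


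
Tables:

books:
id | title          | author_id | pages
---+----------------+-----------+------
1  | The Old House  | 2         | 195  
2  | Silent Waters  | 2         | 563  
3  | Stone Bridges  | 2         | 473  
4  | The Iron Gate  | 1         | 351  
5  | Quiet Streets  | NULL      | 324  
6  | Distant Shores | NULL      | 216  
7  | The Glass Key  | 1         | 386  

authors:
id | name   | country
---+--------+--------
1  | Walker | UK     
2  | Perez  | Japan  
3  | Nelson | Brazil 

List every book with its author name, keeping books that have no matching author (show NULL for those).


LEFT JOIN keeps every row from books (the left table); where author_id has no match in authors, the author columns become NULL. Walk through each book:
  - book 1 (The Old House): author_id=2 -> matches Perez
  - book 2 (Silent Waters): author_id=2 -> matches Perez
  - book 3 (Stone Bridges): author_id=2 -> matches Perez
  - book 4 (The Iron Gate): author_id=1 -> matches Walker
  - book 5 (Quiet Streets): author_id=NULL, no match -> kept with NULL
  - book 6 (Distant Shores): author_id=NULL, no match -> kept with NULL
  - book 7 (The Glass Key): author_id=1 -> matches Walker
All 7 rows appear; 2 have NULL author.

SQL:
SELECT a.title, b.name AS author
FROM books a
LEFT JOIN authors b ON a.author_id = b.id

Result:
title          | author
---------------+-------
The Old House  | Perez 
Silent Waters  | Perez 
Stone Bridges  | Perez 
The Iron Gate  | Walker
Quiet Streets  | NULL  
Distant Shores | NULL  
The Glass Key  | Walker


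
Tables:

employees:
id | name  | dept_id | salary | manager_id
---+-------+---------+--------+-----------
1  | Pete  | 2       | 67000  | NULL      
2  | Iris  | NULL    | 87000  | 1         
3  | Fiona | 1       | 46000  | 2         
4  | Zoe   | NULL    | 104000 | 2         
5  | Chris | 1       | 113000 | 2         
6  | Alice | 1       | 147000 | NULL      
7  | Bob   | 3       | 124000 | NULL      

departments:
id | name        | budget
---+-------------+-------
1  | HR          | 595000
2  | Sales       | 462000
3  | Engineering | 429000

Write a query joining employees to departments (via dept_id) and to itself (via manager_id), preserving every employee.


Two LEFT JOINs from the same base table employees: one to departments via dept_id, one to employees itself via manager_id. Both are LEFT so every employee is preserved.
Match against departments:
  - employee 1 (Pete): dept_id=2 -> matches Sales
  - employee 2 (Iris): dept_id=NULL, no match -> kept with NULL
  - employee 3 (Fiona): dept_id=1 -> matches HR
  - employee 4 (Zoe): dept_id=NULL, no match -> kept with NULL
  - employee 5 (Chris): dept_id=1 -> matches HR
  - employee 6 (Alice): dept_id=1 -> matches HR
  - employee 7 (Bob): dept_id=3 -> matches Engineering
Match against employees (self):
  - employee 1 (Pete): manager_id=NULL -> NULL
  - employee 2 (Iris): manager_id=1 -> Pete
  - employee 3 (Fiona): manager_id=2 -> Iris
  - employee 4 (Zoe): manager_id=2 -> Iris
  - employee 5 (Chris): manager_id=2 -> Iris
  - employee 6 (Alice): manager_id=NULL -> NULL
  - employee 7 (Bob): manager_id=NULL -> NULL

SQL:
SELECT a.name, b.name AS department, c.name AS manager
FROM employees a
LEFT JOIN departments b ON a.dept_id = b.id
LEFT JOIN employees c ON a.manager_id = c.id

Result:
name  | department  | manager
------+-------------+--------
Pete  | Sales       | NULL   
Iris  | NULL        | Pete   
Fiona | HR          | Iris   
Zoe   | NULL        | Iris   
Chris | HR          | Iris   
Alice | HR          | NULL   
Bob   | Engineering | NULL   


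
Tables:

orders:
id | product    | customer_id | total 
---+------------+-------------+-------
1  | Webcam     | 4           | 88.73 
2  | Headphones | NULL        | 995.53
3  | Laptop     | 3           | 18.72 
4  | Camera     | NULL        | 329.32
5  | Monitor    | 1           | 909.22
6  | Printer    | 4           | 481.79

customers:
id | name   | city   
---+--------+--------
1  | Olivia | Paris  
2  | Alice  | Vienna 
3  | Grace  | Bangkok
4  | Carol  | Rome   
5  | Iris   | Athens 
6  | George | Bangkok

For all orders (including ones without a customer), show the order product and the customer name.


LEFT JOIN keeps every row from orders (the left table); where customer_id has no match in customers, the customer columns become NULL. Walk through each order:
  - order 1 (Webcam): customer_id=4 -> matches Carol
  - order 2 (Headphones): customer_id=NULL, no match -> kept with NULL
  - order 3 (Laptop): customer_id=3 -> matches Grace
  - order 4 (Camera): customer_id=NULL, no match -> kept with NULL
  - order 5 (Monitor): customer_id=1 -> matches Olivia
  - order 6 (Printer): customer_id=4 -> matches Carol
All 6 rows appear; 2 have NULL customer.

SQL:
SELECT a.product, b.name AS customer
FROM orders a
LEFT JOIN customers b ON a.customer_id = b.id

Result:
product    | customer
-----------+---------
Webcam     | Carol   
Headphones | NULL    
Laptop     | Grace   
Camera     | NULL    
Monitor    | Olivia  
Printer    | Carol   


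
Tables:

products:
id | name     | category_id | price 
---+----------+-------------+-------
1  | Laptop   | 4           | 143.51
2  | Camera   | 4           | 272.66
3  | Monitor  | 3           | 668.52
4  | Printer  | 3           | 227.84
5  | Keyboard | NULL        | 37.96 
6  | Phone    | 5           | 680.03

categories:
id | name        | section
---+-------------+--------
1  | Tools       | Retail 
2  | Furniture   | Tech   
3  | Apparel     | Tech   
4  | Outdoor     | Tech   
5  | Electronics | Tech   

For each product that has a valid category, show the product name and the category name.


INNER JOIN keeps only products rows whose category_id matches an id in categories. Walk through each product:
  - product 1 (Laptop): category_id=4 -> matches Outdoor
  - product 2 (Camera): category_id=4 -> matches Outdoor
  - product 3 (Monitor): category_id=3 -> matches Apparel
  - product 4 (Printer): category_id=3 -> matches Apparel
  - product 5 (Keyboard): category_id=NULL, no match -> dropped
  - product 6 (Phone): category_id=5 -> matches Electronics
So 1 of 6 rows is dropped.

SQL:
SELECT a.name, b.name AS category
FROM products a
INNER JOIN categories b ON a.category_id = b.id

Result:
name    | category   
--------+------------
Laptop  | Outdoor    
Camera  | Outdoor    
Monitor | Apparel    
Printer | Apparel    
Phone   | Electronics


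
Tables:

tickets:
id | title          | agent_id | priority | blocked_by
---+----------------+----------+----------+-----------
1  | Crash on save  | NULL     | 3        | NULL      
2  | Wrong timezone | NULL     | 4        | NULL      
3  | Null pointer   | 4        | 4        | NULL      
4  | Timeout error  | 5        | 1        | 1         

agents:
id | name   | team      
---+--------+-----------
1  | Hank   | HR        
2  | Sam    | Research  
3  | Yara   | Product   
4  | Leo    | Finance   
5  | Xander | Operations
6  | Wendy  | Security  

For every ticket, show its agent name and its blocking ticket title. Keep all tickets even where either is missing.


Two LEFT JOINs from the same base table tickets: one to agents via agent_id, one to tickets itself via blocked_by. Both are LEFT so every ticket is preserved.
Match against agents:
  - ticket 1 (Crash on save): agent_id=NULL, no match -> kept with NULL
  - ticket 2 (Wrong timezone): agent_id=NULL, no match -> kept with NULL
  - ticket 3 (Null pointer): agent_id=4 -> matches Leo
  - ticket 4 (Timeout error): agent_id=5 -> matches Xander
Match against tickets (self):
  - ticket 1 (Crash on save): blocked_by=NULL -> NULL
  - ticket 2 (Wrong timezone): blocked_by=NULL -> NULL
  - ticket 3 (Null pointer): blocked_by=NULL -> NULL
  - ticket 4 (Timeout error): blocked_by=1 -> Crash on save

SQL:
SELECT a.title, b.name AS agent, c.title AS blocked_by
FROM tickets a
LEFT JOIN agents b ON a.agent_id = b.id
LEFT JOIN tickets c ON a.blocked_by = c.id

Result:
title          | agent  | blocked_by   
---------------+--------+--------------
Crash on save  | NULL   | NULL         
Wrong timezone | NULL   | NULL         
Null pointer   | Leo    | NULL         
Timeout error  | Xander | Crash on save
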